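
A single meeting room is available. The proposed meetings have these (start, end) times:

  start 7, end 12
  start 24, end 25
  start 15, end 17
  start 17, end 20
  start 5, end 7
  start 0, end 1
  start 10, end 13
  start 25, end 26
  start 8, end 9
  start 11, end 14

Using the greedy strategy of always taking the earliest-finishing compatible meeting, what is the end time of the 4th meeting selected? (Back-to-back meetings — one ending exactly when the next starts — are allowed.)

13

Sort by end time and greedily take each interval whose start is ≥ the last chosen end.
By end time: (0,1), (5,7), (8,9), (7,12), (10,13), (11,14), (15,17), (17,20), (24,25), (25,26).
Pick (0,1); next start ≥ 1 → (5,7); next start ≥ 7 → (8,9); next start ≥ 9 → (10,13); next start ≥ 13 → (15,17); next start ≥ 17 → (17,20); next start ≥ 20 → (24,25); next start ≥ 25 → (25,26).
Selected: (0,1) (5,7) (8,9) (10,13) (15,17) (17,20) (24,25) (25,26)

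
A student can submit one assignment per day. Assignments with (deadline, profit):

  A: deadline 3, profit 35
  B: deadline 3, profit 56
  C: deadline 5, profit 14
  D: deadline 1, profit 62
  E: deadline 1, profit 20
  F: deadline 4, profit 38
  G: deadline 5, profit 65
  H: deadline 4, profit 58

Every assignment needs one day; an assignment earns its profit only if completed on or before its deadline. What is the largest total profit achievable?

Take jobs in profit order; each goes to the latest open slot no later than its deadline.
Profit order: G=65 D=62 H=58 B=56 F=38 A=35 E=20 C=14
Assign: G→slot 5, D→slot 1, H→slot 4, B→slot 3, F→slot 2, A skipped, E skipped, C skipped.
Slots: [1:D] [2:F] [3:B] [4:H] [5:G]
Profit = 62 + 38 + 56 + 58 + 65 = 279

279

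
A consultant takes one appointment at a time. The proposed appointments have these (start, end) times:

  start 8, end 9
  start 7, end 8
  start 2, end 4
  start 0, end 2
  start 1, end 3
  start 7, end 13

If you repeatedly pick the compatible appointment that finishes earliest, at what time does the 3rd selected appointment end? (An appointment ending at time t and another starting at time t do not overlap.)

8

Sort by end time and greedily take each interval whose start is ≥ the last chosen end.
By end time: (0,2), (1,3), (2,4), (7,8), (8,9), (7,13).
Pick (0,2); next start ≥ 2 → (2,4); next start ≥ 4 → (7,8); next start ≥ 8 → (8,9).
Selected: (0,2) (2,4) (7,8) (8,9)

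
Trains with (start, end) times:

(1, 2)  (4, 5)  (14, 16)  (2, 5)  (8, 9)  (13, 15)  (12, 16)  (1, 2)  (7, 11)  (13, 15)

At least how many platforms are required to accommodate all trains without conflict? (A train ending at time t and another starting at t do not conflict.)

4

Events (time:±→running): 1:+→1 1:+→2 2:-→1 2:-→0 2:+→1 4:+→2 5:-→1 5:-→0 7:+→1 8:+→2 9:-→1 11:-→0 12:+→1 13:+→2 13:+→3 14:+→4 … peak 4.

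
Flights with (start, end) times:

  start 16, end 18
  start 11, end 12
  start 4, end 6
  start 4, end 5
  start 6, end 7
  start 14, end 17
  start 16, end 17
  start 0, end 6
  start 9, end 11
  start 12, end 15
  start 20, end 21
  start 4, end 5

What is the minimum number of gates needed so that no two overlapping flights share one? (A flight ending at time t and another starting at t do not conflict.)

Count concurrent intervals with a sweep; the peak is the room count.
Events (time:±→running): 0:+→1 4:+→2 4:+→3 4:+→4 … peak 4.

4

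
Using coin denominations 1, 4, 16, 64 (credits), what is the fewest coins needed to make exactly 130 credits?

4

Greedy: take as many of the largest coin as possible, then repeat with the remainder.
130 = 2×64 + 2×1
Total coins = 2 + 2 = 4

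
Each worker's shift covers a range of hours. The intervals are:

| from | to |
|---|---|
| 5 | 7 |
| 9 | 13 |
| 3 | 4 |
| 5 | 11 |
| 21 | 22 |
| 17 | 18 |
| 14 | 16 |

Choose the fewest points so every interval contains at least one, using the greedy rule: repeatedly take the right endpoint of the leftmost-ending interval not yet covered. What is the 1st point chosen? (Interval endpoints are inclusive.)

4

Process intervals by earliest right end; each time one isn't hit yet, stab at its right endpoint.
Sorted: [3,4] [5,7] [5,11] [9,13] [14,16] [17,18] [21,22]
{[3,4]} hit by 4; {[5,7],[5,11]} hit by 7; {[9,13]} hit by 13; {[14,16]} hit by 16; {[17,18]} hit by 18; {[21,22]} hit by 22.
Points: 4, 7, 13, 16, 18, 22 (6 total).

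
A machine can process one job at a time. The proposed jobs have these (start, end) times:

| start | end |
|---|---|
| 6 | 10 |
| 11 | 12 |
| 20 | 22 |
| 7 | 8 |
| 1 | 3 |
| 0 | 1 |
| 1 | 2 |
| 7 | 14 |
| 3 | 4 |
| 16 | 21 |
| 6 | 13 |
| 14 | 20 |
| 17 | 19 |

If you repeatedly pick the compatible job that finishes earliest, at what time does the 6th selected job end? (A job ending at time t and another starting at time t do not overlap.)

19

Sort by end time and greedily take each interval whose start is ≥ the last chosen end.
By end time: (0,1), (1,2), (1,3), (3,4), (7,8), (6,10), (11,12), (6,13), (7,14), (17,19), (14,20), (16,21), (20,22).
Pick (0,1); next start ≥ 1 → (1,2); next start ≥ 2 → (3,4); next start ≥ 4 → (7,8); next start ≥ 8 → (11,12); next start ≥ 12 → (17,19); next start ≥ 19 → (20,22).
Selected: (0,1) (1,2) (3,4) (7,8) (11,12) (17,19) (20,22)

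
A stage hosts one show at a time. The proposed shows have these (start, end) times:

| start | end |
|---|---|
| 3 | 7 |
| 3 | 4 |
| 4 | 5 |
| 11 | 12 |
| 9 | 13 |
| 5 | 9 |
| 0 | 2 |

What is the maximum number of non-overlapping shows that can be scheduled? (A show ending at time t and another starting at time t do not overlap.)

Greedy by earliest finish: after sorting by end time, pick each interval compatible with the last pick.
Sorted by end: (0,2)  (3,4)  (4,5)  (3,7)  (5,9)  (11,12)  (9,13)
take (0,2); take (3,4); take (4,5); skip (3,7); take (5,9); take (11,12).
Selected 5 shows.

5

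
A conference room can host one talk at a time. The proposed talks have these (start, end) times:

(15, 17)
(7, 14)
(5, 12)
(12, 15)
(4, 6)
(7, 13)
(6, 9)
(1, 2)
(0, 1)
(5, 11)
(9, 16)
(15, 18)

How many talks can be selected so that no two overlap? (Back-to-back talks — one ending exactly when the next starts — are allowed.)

Sort by end time and greedily take each interval whose start is ≥ the last chosen end.
By end time: (0,1), (1,2), (4,6), (6,9), (5,11), (5,12), (7,13), (7,14), (12,15), (9,16), (15,17), (15,18).
Pick (0,1); next start ≥ 1 → (1,2); next start ≥ 2 → (4,6); next start ≥ 6 → (6,9); next start ≥ 9 → (12,15); next start ≥ 15 → (15,17).
Selected 6 talks.

6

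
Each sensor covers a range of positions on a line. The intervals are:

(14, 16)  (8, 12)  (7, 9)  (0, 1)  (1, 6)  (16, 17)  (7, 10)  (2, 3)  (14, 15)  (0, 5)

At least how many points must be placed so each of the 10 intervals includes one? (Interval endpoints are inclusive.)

5

Sort by right endpoint; whenever an interval is uncovered, place a point at its right end.
Sorted: [0,1] [2,3] [0,5] [1,6] [7,9] [7,10] [8,12] [14,15] [14,16] [16,17]
{[0,1]} hit by 1; {[2,3],[0,5],[1,6]} hit by 3; {[7,9],[7,10],[8,12]} hit by 9; {[14,15],[14,16]} hit by 15; {[16,17]} hit by 17.
Points: 1, 3, 9, 15, 17 (5 total).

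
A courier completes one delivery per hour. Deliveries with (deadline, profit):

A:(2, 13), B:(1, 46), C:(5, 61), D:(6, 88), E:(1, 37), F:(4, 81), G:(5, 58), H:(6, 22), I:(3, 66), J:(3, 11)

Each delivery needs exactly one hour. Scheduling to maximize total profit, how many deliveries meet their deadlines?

Take jobs in profit order; each goes to the latest open slot no later than its deadline.
Profit order: D=88 F=81 I=66 C=61 G=58 B=46 E=37 H=22 A=13 J=11
Assign: D→slot 6, F→slot 4, I→slot 3, C→slot 5, G→slot 2, B→slot 1, E skipped, H skipped, A skipped, J skipped.
Slots: [1:B] [2:G] [3:I] [4:F] [5:C] [6:D]
6 of 10 scheduled.

6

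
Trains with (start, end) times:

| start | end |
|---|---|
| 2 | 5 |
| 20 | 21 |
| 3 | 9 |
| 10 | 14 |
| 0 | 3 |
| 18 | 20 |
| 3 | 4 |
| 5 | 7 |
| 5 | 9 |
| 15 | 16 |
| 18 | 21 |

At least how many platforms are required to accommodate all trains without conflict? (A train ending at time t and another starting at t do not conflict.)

starts: [0, 2, 3, 3, 5, 5, 10, 15, 18, 18, 20]
ends:   [3, 4, 5, 7, 9, 9, 14, 16, 20, 21, 21]
s0→1 s2→2 e3→1 s3→2 s3→3  — peak 3.

3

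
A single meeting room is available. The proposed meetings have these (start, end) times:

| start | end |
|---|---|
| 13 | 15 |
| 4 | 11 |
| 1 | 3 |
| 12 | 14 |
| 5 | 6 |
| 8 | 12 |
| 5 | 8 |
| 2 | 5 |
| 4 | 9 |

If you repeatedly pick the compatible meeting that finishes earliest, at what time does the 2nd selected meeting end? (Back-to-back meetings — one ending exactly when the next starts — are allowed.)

6

Greedy by earliest finish: after sorting by end time, pick each interval compatible with the last pick.
By end time: (1,3), (2,5), (5,6), (5,8), (4,9), (4,11), (8,12), (12,14), (13,15).
Pick (1,3); next start ≥ 3 → (5,6); next start ≥ 6 → (8,12); next start ≥ 12 → (12,14).
Selected: (1,3) (5,6) (8,12) (12,14)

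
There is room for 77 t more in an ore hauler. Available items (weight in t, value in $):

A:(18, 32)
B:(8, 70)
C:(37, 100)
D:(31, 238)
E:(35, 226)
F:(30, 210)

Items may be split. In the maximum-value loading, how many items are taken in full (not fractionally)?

3

Ratios (sorted): B 8.75, D 7.68, F 7.00, E 6.46, C 2.70, A 1.78
take B (8 @ 70); take D (31 @ 238); take F (30 @ 210); take 8/35 of E → 51.66. Capacity used 77/77.
3 item(s) taken whole; one partial (take 8/35 of E).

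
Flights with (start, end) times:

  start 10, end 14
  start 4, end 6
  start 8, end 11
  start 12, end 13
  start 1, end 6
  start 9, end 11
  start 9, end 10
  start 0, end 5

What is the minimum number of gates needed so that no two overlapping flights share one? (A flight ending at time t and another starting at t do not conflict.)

The answer is the maximum number of intervals overlapping at any instant.
starts: [0, 1, 4, 8, 9, 9, 10, 12]
ends:   [5, 6, 6, 10, 11, 11, 13, 14]
s0→1 s1→2 s4→3  — peak 3.

3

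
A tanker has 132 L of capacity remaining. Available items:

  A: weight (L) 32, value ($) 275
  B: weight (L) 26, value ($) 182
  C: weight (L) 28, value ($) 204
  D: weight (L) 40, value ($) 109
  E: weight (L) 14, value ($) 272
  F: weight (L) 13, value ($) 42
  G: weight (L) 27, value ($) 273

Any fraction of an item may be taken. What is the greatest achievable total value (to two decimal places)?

1222.15

Order: E (272/14=19.43) > G (273/27=10.11) > A (275/32=8.59) > C (204/28=7.29) > B (182/26=7.00) > F (42/13=3.23) > D (109/40=2.73)
Fill: take E (14 @ 272) → take G (27 @ 273) → take A (32 @ 275) → take C (28 @ 204) → take B (26 @ 182) → take 5/13 of F → 16.15; 132/132 used.
Total value = 1222.15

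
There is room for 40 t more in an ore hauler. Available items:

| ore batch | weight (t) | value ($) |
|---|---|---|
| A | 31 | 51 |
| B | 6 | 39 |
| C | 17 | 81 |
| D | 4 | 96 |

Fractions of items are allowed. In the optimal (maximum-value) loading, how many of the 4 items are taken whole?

3

Ratios (sorted): D 24.00, B 6.50, C 4.76, A 1.65
take D (4 @ 96); take B (6 @ 39); take C (17 @ 81); take 13/31 of A → 21.39. Capacity used 40/40.
3 item(s) taken whole; one partial (take 13/31 of A).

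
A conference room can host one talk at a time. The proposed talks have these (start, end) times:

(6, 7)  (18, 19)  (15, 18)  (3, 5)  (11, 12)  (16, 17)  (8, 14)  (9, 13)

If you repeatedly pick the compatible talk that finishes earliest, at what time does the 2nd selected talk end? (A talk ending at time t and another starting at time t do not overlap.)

Order by finish time; keep every interval that doesn't clash with the previous kept one.
By end time: (3,5), (6,7), (11,12), (9,13), (8,14), (16,17), (15,18), (18,19).
Pick (3,5); next start ≥ 5 → (6,7); next start ≥ 7 → (11,12); next start ≥ 12 → (16,17); next start ≥ 17 → (18,19).
Selected: (3,5) (6,7) (11,12) (16,17) (18,19)

7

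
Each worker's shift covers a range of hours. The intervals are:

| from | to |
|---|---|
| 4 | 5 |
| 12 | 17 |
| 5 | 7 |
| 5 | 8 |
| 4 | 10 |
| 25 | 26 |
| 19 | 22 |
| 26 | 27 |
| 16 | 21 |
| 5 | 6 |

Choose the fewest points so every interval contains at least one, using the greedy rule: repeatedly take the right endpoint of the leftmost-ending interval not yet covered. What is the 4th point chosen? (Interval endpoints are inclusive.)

26

Sort by right endpoint; whenever an interval is uncovered, place a point at its right end.
Sorted: [4,5] [5,6] [5,7] [5,8] [4,10] [12,17] [16,21] [19,22] [25,26] [26,27]
{[4,5],[5,6],[5,7],[5,8],[4,10]} hit by 5; {[12,17],[16,21]} hit by 17; {[19,22]} hit by 22; {[25,26],[26,27]} hit by 26.
Points: 5, 17, 22, 26 (4 total).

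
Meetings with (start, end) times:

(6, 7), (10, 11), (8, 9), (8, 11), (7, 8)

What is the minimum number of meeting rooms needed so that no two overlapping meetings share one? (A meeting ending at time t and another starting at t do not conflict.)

The answer is the maximum number of intervals overlapping at any instant.
starts: [6, 7, 8, 8, 10]
ends:   [7, 8, 9, 11, 11]
s6→1 e7→0 s7→1 e8→0 s8→1 s8→2  — peak 2.

2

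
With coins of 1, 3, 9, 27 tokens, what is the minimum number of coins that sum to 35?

35 − 1×27→8 − 2×3→2 − 2×1→0
Total coins = 1 + 2 + 2 = 5

5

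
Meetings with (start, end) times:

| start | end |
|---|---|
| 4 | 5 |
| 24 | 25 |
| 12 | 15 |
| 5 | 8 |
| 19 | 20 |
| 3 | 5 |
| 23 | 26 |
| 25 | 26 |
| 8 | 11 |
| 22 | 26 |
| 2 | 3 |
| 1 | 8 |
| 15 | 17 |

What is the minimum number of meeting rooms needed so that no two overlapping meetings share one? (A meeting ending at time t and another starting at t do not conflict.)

The answer is the maximum number of intervals overlapping at any instant.
Events (time:±→running): 1:+→1 2:+→2 3:-→1 3:+→2 4:+→3 … peak 3.

3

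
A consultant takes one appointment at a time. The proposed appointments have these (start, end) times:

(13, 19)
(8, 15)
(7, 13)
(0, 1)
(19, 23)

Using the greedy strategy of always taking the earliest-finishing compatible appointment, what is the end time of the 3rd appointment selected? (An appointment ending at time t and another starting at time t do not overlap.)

Greedy by earliest finish: after sorting by end time, pick each interval compatible with the last pick.
Sorted by end: (0,1)  (7,13)  (8,15)  (13,19)  (19,23)
take (0,1); take (7,13); take (13,19); take (19,23).
Selected: (0,1) (7,13) (13,19) (19,23)

19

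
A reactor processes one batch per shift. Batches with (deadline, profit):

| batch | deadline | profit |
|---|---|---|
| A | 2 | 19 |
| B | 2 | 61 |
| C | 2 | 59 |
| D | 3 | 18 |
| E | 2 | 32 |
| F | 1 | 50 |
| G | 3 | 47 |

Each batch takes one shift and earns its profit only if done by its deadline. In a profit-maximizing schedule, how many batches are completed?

3

Sort by profit descending; place each in the latest free slot ≤ its deadline.
Profit order: B=61 C=59 F=50 G=47 E=32 A=19 D=18
Assign: B→slot 2, C→slot 1, F skipped, G→slot 3, E skipped, A skipped, D skipped.
Slots: [1:C] [2:B] [3:G]
3 of 7 scheduled.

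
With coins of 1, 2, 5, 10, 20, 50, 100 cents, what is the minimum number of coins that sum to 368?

8

Use the largest denomination that fits, subtract, and repeat.
368 − 3×100→68 − 1×50→18 − 1×10→8 − 1×5→3 − 1×2→1 − 1×1→0
Total coins = 3 + 1 + 1 + 1 + 1 + 1 = 8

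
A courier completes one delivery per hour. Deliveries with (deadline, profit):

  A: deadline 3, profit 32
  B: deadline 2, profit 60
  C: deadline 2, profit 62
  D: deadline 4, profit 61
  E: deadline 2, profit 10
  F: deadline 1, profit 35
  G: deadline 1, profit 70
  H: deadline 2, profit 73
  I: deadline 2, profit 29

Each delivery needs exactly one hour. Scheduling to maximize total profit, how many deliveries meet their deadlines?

4

Sort by profit descending; place each in the latest free slot ≤ its deadline.
By profit: H(d2,73), G(d1,70), C(d2,62), D(d4,61), B(d2,60), F(d1,35), A(d3,32), I(d2,29), E(d2,10)
H→slot 2; G→slot 1; C skipped; D→slot 4; B skipped; F skipped; A→slot 3; I skipped; E skipped.
4 of 9 scheduled.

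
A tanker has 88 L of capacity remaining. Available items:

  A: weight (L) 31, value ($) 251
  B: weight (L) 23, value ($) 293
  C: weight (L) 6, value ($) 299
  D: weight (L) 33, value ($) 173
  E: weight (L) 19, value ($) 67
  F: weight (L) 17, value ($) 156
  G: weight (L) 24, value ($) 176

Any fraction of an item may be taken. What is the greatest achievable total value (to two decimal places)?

Ratios (sorted): C 49.83, B 12.74, F 9.18, A 8.10, G 7.33, D 5.24, E 3.53
take C (6 @ 299); take B (23 @ 293); take F (17 @ 156); take A (31 @ 251); take 11/24 of G → 80.67. Capacity used 88/88.
Total value = 1079.67

1079.67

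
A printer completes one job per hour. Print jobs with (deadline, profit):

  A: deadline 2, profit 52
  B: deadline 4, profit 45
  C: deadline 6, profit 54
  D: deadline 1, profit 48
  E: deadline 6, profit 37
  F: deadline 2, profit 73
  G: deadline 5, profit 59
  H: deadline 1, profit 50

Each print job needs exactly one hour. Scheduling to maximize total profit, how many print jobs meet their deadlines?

Sort by profit descending; place each in the latest free slot ≤ its deadline.
By profit: F(d2,73), G(d5,59), C(d6,54), A(d2,52), H(d1,50), D(d1,48), B(d4,45), E(d6,37)
F→slot 2; G→slot 5; C→slot 6; A→slot 1; H skipped; D skipped; B→slot 4; E→slot 3.
6 of 8 scheduled.

6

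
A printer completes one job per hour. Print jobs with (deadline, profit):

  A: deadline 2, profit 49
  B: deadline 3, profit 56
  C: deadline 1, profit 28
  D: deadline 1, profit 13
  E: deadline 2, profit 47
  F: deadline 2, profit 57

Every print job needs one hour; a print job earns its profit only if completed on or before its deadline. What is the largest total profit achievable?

162

Profit order: F=57 B=56 A=49 E=47 C=28 D=13
Assign: F→slot 2, B→slot 3, A→slot 1, E skipped, C skipped, D skipped.
Slots: [1:A] [2:F] [3:B]
Profit = 49 + 57 + 56 = 162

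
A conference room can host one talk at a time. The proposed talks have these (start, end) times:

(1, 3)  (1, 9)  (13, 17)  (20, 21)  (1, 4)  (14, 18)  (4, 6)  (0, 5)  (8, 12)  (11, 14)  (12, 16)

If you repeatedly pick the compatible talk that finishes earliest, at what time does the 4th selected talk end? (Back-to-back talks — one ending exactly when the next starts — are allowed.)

Sort by end time and greedily take each interval whose start is ≥ the last chosen end.
By end time: (1,3), (1,4), (0,5), (4,6), (1,9), (8,12), (11,14), (12,16), (13,17), (14,18), (20,21).
Pick (1,3); next start ≥ 3 → (4,6); next start ≥ 6 → (8,12); next start ≥ 12 → (12,16); next start ≥ 16 → (20,21).
Selected: (1,3) (4,6) (8,12) (12,16) (20,21)

16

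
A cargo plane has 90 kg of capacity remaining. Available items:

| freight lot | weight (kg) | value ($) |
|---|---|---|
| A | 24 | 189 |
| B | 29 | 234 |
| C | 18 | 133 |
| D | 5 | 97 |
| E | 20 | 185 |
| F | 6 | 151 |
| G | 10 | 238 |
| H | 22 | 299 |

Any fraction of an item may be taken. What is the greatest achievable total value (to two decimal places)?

Ratios (sorted): F 25.17, G 23.80, D 19.40, H 13.59, E 9.25, B 8.07, A 7.88, C 7.39
take F (6 @ 151); take G (10 @ 238); take D (5 @ 97); take H (22 @ 299); take E (20 @ 185); take 27/29 of B → 217.86. Capacity used 90/90.
Total value = 1187.86

1187.86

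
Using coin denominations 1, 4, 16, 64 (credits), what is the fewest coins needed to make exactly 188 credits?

8

Greedy: take as many of the largest coin as possible, then repeat with the remainder.
188 − 2×64→60 − 3×16→12 − 3×4→0
Total coins = 2 + 3 + 3 = 8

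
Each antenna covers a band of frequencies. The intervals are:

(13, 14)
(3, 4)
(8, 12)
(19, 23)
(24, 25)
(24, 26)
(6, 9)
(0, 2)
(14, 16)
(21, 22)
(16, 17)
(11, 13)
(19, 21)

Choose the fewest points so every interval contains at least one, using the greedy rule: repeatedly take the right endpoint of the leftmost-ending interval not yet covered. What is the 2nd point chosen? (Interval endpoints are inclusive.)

4

Process intervals by earliest right end; each time one isn't hit yet, stab at its right endpoint.
By right end: [0,2]  [3,4]  [6,9]  [8,12]  [11,13]  [13,14]  [14,16]  [16,17]  [19,21]  [21,22]  [19,23]  [24,25]  [24,26]
[0,2] uncovered → point at 2; [3,4] uncovered → point at 4; [6,9] uncovered → point at 9; [11,13] uncovered → point at 13; [14,16] uncovered → point at 16; [19,21] uncovered → point at 21; [24,25] uncovered → point at 25.
Points: 2, 4, 9, 13, 16, 21, 25 (7 total).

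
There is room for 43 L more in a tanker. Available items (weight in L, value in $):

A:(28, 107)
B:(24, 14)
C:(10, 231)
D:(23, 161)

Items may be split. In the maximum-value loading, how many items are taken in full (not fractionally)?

2

Order: C (231/10=23.10) > D (161/23=7.00) > A (107/28=3.82) > B (14/24=0.58)
Fill: take C (10 @ 231) → take D (23 @ 161) → take 10/28 of A → 38.21; 43/43 used.
2 item(s) taken whole; one partial (take 10/28 of A).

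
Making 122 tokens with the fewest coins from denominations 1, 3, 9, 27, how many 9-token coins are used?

Use the largest denomination that fits, subtract, and repeat.
122 = 4×27 + 1×9 + 1×3 + 2×1
Count of 9: 1

1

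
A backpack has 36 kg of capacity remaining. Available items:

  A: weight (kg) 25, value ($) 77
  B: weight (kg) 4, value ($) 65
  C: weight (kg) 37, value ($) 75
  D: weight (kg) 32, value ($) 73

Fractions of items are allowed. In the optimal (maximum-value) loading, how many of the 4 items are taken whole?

Sort by value per unit weight and fill in that order.
Ratios (sorted): B 16.25, A 3.08, D 2.28, C 2.03
take B (4 @ 65); take A (25 @ 77); take 7/32 of D → 15.97. Capacity used 36/36.
2 item(s) taken whole; one partial (take 7/32 of D).

2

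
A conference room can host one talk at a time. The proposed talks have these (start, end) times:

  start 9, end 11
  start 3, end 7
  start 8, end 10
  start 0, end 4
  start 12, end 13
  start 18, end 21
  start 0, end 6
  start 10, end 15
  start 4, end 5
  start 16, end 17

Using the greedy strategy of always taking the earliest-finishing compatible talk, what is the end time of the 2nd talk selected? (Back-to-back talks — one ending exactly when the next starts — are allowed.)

Sorted by end: (0,4)  (4,5)  (0,6)  (3,7)  (8,10)  (9,11)  (12,13)  (10,15)  (16,17)  (18,21)
take (0,4); take (4,5); skip (0,6); skip (3,7); take (8,10); take (12,13); take (16,17); take (18,21).
Selected: (0,4) (4,5) (8,10) (12,13) (16,17) (18,21)

5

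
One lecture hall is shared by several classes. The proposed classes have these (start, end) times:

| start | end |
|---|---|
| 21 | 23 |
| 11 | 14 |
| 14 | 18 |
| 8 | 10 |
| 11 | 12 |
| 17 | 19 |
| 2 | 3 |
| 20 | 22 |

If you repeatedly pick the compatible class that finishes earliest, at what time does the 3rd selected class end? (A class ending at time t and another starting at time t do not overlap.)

Greedy by earliest finish: after sorting by end time, pick each interval compatible with the last pick.
By end time: (2,3), (8,10), (11,12), (11,14), (14,18), (17,19), (20,22), (21,23).
Pick (2,3); next start ≥ 3 → (8,10); next start ≥ 10 → (11,12); next start ≥ 12 → (14,18); next start ≥ 18 → (20,22).
Selected: (2,3) (8,10) (11,12) (14,18) (20,22)

12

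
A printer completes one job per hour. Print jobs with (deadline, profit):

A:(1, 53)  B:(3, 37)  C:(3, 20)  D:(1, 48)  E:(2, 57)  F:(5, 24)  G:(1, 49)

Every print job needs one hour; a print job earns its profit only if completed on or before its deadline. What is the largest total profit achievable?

171

Take jobs in profit order; each goes to the latest open slot no later than its deadline.
Profit order: E=57 A=53 G=49 D=48 B=37 F=24 C=20
Assign: E→slot 2, A→slot 1, G skipped, D skipped, B→slot 3, F→slot 5, C skipped.
Slots: [1:A] [2:E] [3:B] [5:F]
Profit = 53 + 57 + 37 + 24 = 171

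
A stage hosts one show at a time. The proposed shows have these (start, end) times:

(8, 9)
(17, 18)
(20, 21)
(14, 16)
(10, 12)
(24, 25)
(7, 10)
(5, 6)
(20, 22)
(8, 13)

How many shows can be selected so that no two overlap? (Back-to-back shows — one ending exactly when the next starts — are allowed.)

7

By end time: (5,6), (8,9), (7,10), (10,12), (8,13), (14,16), (17,18), (20,21), (20,22), (24,25).
Pick (5,6); next start ≥ 6 → (8,9); next start ≥ 9 → (10,12); next start ≥ 12 → (14,16); next start ≥ 16 → (17,18); next start ≥ 18 → (20,21); next start ≥ 21 → (24,25).
Selected 7 shows.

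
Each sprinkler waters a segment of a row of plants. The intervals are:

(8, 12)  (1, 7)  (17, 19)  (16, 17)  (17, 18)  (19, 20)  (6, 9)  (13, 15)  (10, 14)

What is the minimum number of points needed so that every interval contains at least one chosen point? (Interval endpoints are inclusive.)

By right end: [1,7]  [6,9]  [8,12]  [10,14]  [13,15]  [16,17]  [17,18]  [17,19]  [19,20]
[1,7] uncovered → point at 7; [8,12] uncovered → point at 12; [13,15] uncovered → point at 15; [16,17] uncovered → point at 17; [19,20] uncovered → point at 20.
Points: 7, 12, 15, 17, 20 (5 total).

5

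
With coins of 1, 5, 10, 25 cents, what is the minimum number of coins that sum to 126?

126 = 5×25 + 1×1
Total coins = 5 + 1 = 6

6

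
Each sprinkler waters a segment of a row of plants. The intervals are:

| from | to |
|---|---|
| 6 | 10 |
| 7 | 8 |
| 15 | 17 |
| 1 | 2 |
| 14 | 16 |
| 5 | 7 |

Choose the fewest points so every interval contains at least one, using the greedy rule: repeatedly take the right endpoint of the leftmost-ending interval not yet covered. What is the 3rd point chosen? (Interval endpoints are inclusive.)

Sorted: [1,2] [5,7] [7,8] [6,10] [14,16] [15,17]
{[1,2]} hit by 2; {[5,7],[7,8],[6,10]} hit by 7; {[14,16],[15,17]} hit by 16.
Points: 2, 7, 16 (3 total).

16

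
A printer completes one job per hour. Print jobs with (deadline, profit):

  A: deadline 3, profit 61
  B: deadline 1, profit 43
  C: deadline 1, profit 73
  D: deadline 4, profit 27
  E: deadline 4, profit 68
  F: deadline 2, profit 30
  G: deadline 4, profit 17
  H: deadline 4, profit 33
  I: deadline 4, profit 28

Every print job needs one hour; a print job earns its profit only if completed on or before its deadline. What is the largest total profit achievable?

235

Take jobs in profit order; each goes to the latest open slot no later than its deadline.
By profit: C(d1,73), E(d4,68), A(d3,61), B(d1,43), H(d4,33), F(d2,30), I(d4,28), D(d4,27), G(d4,17)
C→slot 1; E→slot 4; A→slot 3; B skipped; H→slot 2; F skipped; I skipped; D skipped; G skipped.
Profit = 73 + 33 + 61 + 68 = 235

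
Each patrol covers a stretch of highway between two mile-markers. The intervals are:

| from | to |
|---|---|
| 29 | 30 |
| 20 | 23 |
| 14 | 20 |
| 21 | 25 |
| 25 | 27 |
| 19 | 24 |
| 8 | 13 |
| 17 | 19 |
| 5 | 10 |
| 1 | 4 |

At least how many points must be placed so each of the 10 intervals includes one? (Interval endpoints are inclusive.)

6

By right end: [1,4]  [5,10]  [8,13]  [17,19]  [14,20]  [20,23]  [19,24]  [21,25]  [25,27]  [29,30]
[1,4] uncovered → point at 4; [5,10] uncovered → point at 10; [17,19] uncovered → point at 19; [20,23] uncovered → point at 23; [25,27] uncovered → point at 27; [29,30] uncovered → point at 30.
Points: 4, 10, 19, 23, 27, 30 (6 total).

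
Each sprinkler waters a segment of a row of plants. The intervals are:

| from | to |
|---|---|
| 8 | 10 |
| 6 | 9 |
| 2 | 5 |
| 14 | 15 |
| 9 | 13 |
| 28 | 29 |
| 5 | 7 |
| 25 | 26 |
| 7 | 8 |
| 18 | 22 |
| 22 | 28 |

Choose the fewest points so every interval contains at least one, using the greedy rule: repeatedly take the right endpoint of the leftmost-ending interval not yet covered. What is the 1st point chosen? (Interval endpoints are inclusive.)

5

Sorted: [2,5] [5,7] [7,8] [6,9] [8,10] [9,13] [14,15] [18,22] [25,26] [22,28] [28,29]
{[2,5],[5,7]} hit by 5; {[7,8],[6,9],[8,10]} hit by 8; {[9,13]} hit by 13; {[14,15]} hit by 15; {[18,22]} hit by 22; {[25,26],[22,28]} hit by 26; {[28,29]} hit by 29.
Points: 5, 8, 13, 15, 22, 26, 29 (7 total).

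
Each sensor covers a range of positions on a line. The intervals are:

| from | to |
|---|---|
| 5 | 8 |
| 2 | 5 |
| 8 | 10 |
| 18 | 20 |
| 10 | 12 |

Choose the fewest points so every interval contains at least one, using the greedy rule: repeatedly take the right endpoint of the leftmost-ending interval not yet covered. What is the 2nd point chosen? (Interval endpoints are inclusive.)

By right end: [2,5]  [5,8]  [8,10]  [10,12]  [18,20]
[2,5] uncovered → point at 5; [8,10] uncovered → point at 10; [18,20] uncovered → point at 20.
Points: 5, 10, 20 (3 total).

10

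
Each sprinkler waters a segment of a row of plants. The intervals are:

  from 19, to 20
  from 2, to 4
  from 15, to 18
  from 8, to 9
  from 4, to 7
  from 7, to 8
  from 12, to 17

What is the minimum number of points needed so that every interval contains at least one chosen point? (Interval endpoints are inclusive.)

Process intervals by earliest right end; each time one isn't hit yet, stab at its right endpoint.
By right end: [2,4]  [4,7]  [7,8]  [8,9]  [12,17]  [15,18]  [19,20]
[2,4] uncovered → point at 4; [7,8] uncovered → point at 8; [12,17] uncovered → point at 17; [19,20] uncovered → point at 20.
Points: 4, 8, 17, 20 (4 total).

4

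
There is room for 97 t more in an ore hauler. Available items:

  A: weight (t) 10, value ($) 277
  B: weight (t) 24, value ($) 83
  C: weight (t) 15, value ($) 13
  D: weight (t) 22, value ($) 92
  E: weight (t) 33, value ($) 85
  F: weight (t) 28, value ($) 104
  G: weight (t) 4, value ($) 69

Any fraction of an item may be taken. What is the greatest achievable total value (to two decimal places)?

Sort by value per unit weight and fill in that order.
Order: A (277/10=27.70) > G (69/4=17.25) > D (92/22=4.18) > F (104/28=3.71) > B (83/24=3.46) > E (85/33=2.58) > C (13/15=0.87)
Fill: take A (10 @ 277) → take G (4 @ 69) → take D (22 @ 92) → take F (28 @ 104) → take B (24 @ 83) → take 9/33 of E → 23.18; 97/97 used.
Total value = 648.18

648.18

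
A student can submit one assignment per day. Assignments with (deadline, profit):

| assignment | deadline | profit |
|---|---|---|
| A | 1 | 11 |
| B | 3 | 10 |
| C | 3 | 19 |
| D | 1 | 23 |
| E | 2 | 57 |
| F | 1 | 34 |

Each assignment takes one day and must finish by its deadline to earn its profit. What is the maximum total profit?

Profit order: E=57 F=34 D=23 C=19 A=11 B=10
Assign: E→slot 2, F→slot 1, D skipped, C→slot 3, A skipped, B skipped.
Slots: [1:F] [2:E] [3:C]
Profit = 34 + 57 + 19 = 110

110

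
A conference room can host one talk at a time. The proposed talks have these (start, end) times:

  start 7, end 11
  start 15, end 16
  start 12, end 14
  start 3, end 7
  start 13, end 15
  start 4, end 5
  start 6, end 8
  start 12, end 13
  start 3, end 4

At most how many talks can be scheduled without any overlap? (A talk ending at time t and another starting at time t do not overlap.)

Sort by end time and greedily take each interval whose start is ≥ the last chosen end.
By end time: (3,4), (4,5), (3,7), (6,8), (7,11), (12,13), (12,14), (13,15), (15,16).
Pick (3,4); next start ≥ 4 → (4,5); next start ≥ 5 → (6,8); next start ≥ 8 → (12,13); next start ≥ 13 → (13,15); next start ≥ 15 → (15,16).
Selected 6 talks.

6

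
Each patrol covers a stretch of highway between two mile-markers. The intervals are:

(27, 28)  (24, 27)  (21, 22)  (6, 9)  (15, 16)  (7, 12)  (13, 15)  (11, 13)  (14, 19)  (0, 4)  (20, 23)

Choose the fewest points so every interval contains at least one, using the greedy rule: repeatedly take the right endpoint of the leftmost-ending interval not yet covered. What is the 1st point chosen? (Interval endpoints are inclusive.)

Process intervals by earliest right end; each time one isn't hit yet, stab at its right endpoint.
By right end: [0,4]  [6,9]  [7,12]  [11,13]  [13,15]  [15,16]  [14,19]  [21,22]  [20,23]  [24,27]  [27,28]
[0,4] uncovered → point at 4; [6,9] uncovered → point at 9; [11,13] uncovered → point at 13; [15,16] uncovered → point at 16; [21,22] uncovered → point at 22; [24,27] uncovered → point at 27.
Points: 4, 9, 13, 16, 22, 27 (6 total).

4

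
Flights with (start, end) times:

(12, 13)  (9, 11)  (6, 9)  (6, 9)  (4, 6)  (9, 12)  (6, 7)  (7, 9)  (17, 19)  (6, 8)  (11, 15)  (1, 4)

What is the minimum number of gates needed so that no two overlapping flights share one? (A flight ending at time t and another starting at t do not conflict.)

The answer is the maximum number of intervals overlapping at any instant.
Events (time:±→running): 1:+→1 4:-→0 4:+→1 6:-→0 6:+→1 6:+→2 6:+→3 6:+→4 … peak 4.

4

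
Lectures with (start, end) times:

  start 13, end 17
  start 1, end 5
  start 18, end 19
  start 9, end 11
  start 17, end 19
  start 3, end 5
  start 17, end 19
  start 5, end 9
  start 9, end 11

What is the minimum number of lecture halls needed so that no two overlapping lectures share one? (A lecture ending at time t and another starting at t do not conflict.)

Count concurrent intervals with a sweep; the peak is the room count.
Events (time:±→running): 1:+→1 3:+→2 5:-→1 5:-→0 5:+→1 9:-→0 9:+→1 9:+→2 11:-→1 11:-→0 13:+→1 17:-→0 17:+→1 17:+→2 18:+→3 … peak 3.

3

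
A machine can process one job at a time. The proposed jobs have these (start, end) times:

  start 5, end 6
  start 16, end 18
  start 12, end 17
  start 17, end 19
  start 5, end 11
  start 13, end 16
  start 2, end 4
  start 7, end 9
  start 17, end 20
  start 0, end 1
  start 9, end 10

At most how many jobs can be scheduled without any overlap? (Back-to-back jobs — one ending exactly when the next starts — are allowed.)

7

Greedy by earliest finish: after sorting by end time, pick each interval compatible with the last pick.
Sorted by end: (0,1)  (2,4)  (5,6)  (7,9)  (9,10)  (5,11)  (13,16)  (12,17)  (16,18)  (17,19)  (17,20)
take (0,1); take (2,4); take (5,6); take (7,9); take (9,10); take (13,16); take (16,18).
Selected 7 jobs.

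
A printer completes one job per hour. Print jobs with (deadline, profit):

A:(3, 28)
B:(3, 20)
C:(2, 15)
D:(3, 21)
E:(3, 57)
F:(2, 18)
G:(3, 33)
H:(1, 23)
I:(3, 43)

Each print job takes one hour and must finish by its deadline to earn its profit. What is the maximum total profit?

Take jobs in profit order; each goes to the latest open slot no later than its deadline.
Profit order: E=57 I=43 G=33 A=28 H=23 D=21 B=20 F=18 C=15
Assign: E→slot 3, I→slot 2, G→slot 1, A skipped, H skipped, D skipped, B skipped, F skipped, C skipped.
Slots: [1:G] [2:I] [3:E]
Profit = 33 + 43 + 57 = 133

133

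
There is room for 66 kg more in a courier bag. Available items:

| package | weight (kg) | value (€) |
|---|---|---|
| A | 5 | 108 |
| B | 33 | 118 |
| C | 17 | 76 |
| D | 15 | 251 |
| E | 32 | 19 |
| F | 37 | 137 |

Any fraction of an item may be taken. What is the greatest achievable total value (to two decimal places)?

542.38

Greedy by value/weight ratio, highest first.
Ratios (sorted): A 21.60, D 16.73, C 4.47, F 3.70, B 3.58, E 0.59
take A (5 @ 108); take D (15 @ 251); take C (17 @ 76); take 29/37 of F → 107.38. Capacity used 66/66.
Total value = 542.38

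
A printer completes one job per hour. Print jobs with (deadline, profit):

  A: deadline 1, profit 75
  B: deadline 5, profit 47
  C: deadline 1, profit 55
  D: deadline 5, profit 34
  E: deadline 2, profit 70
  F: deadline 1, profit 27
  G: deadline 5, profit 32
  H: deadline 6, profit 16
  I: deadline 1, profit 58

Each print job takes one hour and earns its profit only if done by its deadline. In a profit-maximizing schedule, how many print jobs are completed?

By profit: A(d1,75), E(d2,70), I(d1,58), C(d1,55), B(d5,47), D(d5,34), G(d5,32), F(d1,27), H(d6,16)
A→slot 1; E→slot 2; I skipped; C skipped; B→slot 5; D→slot 4; G→slot 3; F skipped; H→slot 6.
6 of 9 scheduled.

6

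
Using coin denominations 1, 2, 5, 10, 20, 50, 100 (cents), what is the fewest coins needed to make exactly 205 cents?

Greedy: take as many of the largest coin as possible, then repeat with the remainder.
205 − 2×100→5 − 1×5→0
Total coins = 2 + 1 = 3

3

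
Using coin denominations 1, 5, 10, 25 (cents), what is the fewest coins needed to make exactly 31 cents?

3

31 − 1×25→6 − 1×5→1 − 1×1→0
Total coins = 1 + 1 + 1 = 3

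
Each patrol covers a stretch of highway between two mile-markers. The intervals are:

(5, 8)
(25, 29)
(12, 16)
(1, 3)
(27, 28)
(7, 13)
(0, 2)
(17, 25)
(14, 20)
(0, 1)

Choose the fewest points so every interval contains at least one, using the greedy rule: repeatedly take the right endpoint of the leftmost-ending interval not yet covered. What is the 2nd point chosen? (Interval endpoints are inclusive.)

8

Sort by right endpoint; whenever an interval is uncovered, place a point at its right end.
By right end: [0,1]  [0,2]  [1,3]  [5,8]  [7,13]  [12,16]  [14,20]  [17,25]  [27,28]  [25,29]
[0,1] uncovered → point at 1; [5,8] uncovered → point at 8; [12,16] uncovered → point at 16; [17,25] uncovered → point at 25; [27,28] uncovered → point at 28.
Points: 1, 8, 16, 25, 28 (5 total).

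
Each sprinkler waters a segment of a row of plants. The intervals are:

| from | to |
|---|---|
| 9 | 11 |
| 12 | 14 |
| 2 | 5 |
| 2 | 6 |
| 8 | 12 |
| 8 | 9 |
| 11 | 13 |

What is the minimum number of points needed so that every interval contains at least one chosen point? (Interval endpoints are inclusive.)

3

Sort by right endpoint; whenever an interval is uncovered, place a point at its right end.
Sorted: [2,5] [2,6] [8,9] [9,11] [8,12] [11,13] [12,14]
{[2,5],[2,6]} hit by 5; {[8,9],[9,11],[8,12]} hit by 9; {[11,13],[12,14]} hit by 13.
Points: 5, 9, 13 (3 total).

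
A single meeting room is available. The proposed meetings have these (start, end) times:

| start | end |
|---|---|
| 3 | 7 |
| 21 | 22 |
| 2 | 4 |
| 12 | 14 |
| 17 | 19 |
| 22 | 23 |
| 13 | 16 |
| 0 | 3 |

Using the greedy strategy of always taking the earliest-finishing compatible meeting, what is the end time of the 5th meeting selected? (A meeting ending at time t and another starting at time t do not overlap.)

Sorted by end: (0,3)  (2,4)  (3,7)  (12,14)  (13,16)  (17,19)  (21,22)  (22,23)
take (0,3); skip (2,4); take (3,7); take (12,14); take (17,19); take (21,22); take (22,23).
Selected: (0,3) (3,7) (12,14) (17,19) (21,22) (22,23)

22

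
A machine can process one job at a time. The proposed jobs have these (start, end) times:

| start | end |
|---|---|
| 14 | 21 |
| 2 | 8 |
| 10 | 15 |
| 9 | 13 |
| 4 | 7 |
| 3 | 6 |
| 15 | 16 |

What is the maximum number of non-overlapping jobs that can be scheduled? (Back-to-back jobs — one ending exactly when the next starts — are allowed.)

Order by finish time; keep every interval that doesn't clash with the previous kept one.
By end time: (3,6), (4,7), (2,8), (9,13), (10,15), (15,16), (14,21).
Pick (3,6); next start ≥ 6 → (9,13); next start ≥ 13 → (15,16).
Selected 3 jobs.

3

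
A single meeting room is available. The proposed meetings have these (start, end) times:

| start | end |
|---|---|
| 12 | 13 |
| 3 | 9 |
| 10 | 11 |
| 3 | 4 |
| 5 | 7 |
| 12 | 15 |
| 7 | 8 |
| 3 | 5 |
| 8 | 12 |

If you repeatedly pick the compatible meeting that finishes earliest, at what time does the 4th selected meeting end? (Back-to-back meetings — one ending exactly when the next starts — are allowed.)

Sort by end time and greedily take each interval whose start is ≥ the last chosen end.
Sorted by end: (3,4)  (3,5)  (5,7)  (7,8)  (3,9)  (10,11)  (8,12)  (12,13)  (12,15)
take (3,4); take (5,7); take (7,8); skip (3,9); take (10,11); take (12,13).
Selected: (3,4) (5,7) (7,8) (10,11) (12,13)

11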